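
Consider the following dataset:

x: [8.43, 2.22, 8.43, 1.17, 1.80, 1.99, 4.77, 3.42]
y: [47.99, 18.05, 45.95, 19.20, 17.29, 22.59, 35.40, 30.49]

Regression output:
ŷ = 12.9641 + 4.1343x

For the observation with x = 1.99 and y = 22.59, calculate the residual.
Residual = 1.3986

The residual is the difference between the actual value and the predicted value:

Residual = y - ŷ

Step 1: Calculate predicted value
ŷ = 12.9641 + 4.1343 × 1.99
ŷ = 21.1914

Step 2: Calculate residual
Residual = 22.59 - 21.1914
Residual = 1.3986

Interpretation: the model underestimates the actual value by 1.3986 at this point (positive residual → observation lies above the fitted line).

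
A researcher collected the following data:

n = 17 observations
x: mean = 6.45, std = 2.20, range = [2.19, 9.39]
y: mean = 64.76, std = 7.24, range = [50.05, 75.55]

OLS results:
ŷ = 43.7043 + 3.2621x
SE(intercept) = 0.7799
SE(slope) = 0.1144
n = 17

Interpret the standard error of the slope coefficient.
SE(slope) = 0.1144 measures the uncertainty in the estimated slope. The coefficient is estimated precisely (SE/|β̂₁| = 3.5%).

SE(β̂₁) = 0.1144 says: if we drew many samples of n = 17 from the same population and refit each time, the fitted slopes would scatter with a standard deviation of roughly 0.1144 around the true β₁.

Relative precision:
- SE / |β̂₁| = 0.1144 / 3.2621 = 3.5%
- Rule of thumb (under 20%: precise; 20% to under 50%: moderately precise; 50% or more: imprecise) → precise

Rough 95% range (±2 SE): 3.2621 ± 0.2288 → (3.0333, 3.4909).

What drives SE(β̂₁): more residual scatter → larger SE.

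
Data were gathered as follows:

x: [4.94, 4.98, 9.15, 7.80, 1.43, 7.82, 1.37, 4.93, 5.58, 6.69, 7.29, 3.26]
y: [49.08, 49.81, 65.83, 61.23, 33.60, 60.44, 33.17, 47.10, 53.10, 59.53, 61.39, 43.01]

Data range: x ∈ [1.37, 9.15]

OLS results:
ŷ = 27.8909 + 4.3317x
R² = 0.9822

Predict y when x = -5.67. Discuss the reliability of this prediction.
The equation gives ŷ = 3.3302; however x = -5.67 is 7.04 units below the observed range, so this extrapolated value should not be trusted.

Prediction calculation:
ŷ = 27.8909 + 4.3317 × (-5.67)
ŷ = 3.3302

Reliability:
- Data range: x ∈ [1.37, 9.15]
- Prediction point: x = -5.67 is 7.04 units below the observed range → this is EXTRAPOLATION, not interpolation

Why that matters here:
- The standard error of prediction grows with (x − x̄)², and x = -5.67 is far from x̄ = 5.44
- Real relationships often flatten, saturate, or turn nonlinear at extremes

Report the number if required, but flag clearly that it is an extrapolation.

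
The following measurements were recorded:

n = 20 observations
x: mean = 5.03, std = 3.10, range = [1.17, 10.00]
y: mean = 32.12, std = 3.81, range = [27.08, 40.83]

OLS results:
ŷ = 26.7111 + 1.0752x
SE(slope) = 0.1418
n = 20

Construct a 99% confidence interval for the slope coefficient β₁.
The 99% CI for β₁ is (0.6670, 1.4834)

Confidence interval for the slope:

The 99% CI for β₁ is: β̂₁ ± t*(α/2, n-2) × SE(β̂₁)

Step 1: Find critical t-value
- Confidence level = 0.99
- Degrees of freedom = n - 2 = 20 - 2 = 18
- t*(α/2, 18) = 2.8784

Step 2: Calculate margin of error
Margin = 2.8784 × 0.1418 = 0.4082

Step 3: Construct interval
CI = 1.0752 ± 0.4082
CI = (0.6670, 1.4834)

Interpretation: each one-unit increase in x is associated with a change in mean y of between 0.6670 and 1.4834, with 99% confidence.
The interval does not include 0, suggesting a significant linear relationship.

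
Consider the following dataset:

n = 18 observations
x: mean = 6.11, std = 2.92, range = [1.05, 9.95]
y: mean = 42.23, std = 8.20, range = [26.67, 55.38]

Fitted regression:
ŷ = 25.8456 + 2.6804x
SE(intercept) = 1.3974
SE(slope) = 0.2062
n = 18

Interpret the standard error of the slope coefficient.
The slope 2.6804 is pinned down to within about ±0.2062 (one SE) by these data — relative uncertainty 7.7%, i.e. precise.

SE(β̂₁) = s / √Sxx, where s is the residual standard deviation and Sxx = Σ(x − x̄)². It is the yardstick for how far β̂₁ = 2.6804 could plausibly be from the true slope.

Relative precision:
- SE / |β̂₁| = 0.2062 / 2.6804 = 7.7%
- Rule of thumb (under 20%: precise; 20% to under 50%: moderately precise; 50% or more: imprecise) → precise

Link to the t-test: t = β̂₁ / SE(β̂₁) = 2.6804 / 0.2062 = 12.9990, the statistic for H₀: β₁ = 0.

What drives SE(β̂₁): more residual scatter → larger SE; wider spread of x values → smaller SE.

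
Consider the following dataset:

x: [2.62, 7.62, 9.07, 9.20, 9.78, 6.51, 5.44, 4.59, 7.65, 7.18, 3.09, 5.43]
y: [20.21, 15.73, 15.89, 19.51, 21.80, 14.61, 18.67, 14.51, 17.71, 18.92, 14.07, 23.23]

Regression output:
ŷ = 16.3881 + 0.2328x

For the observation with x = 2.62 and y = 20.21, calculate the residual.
Residual = 3.2120

The residual is the difference between the actual value and the predicted value:

Residual = y - ŷ

Step 1: Calculate predicted value
ŷ = 16.3881 + 0.2328 × 2.62
ŷ = 16.9980

Step 2: Calculate residual
Residual = 20.21 - 16.9980
Residual = 3.2120

Sign check: y > ŷ, so the point is above the line and the fit underestimates here.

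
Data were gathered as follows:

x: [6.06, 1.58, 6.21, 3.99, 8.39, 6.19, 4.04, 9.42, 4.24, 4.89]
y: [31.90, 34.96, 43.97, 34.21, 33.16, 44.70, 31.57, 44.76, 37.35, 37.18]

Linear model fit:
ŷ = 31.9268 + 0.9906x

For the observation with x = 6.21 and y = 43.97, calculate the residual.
Residual = 5.8916

The residual is the difference between the actual value and the predicted value:

Residual = y - ŷ

Step 1: Calculate predicted value
ŷ = 31.9268 + 0.9906 × 6.21
ŷ = 38.0784

Step 2: Calculate residual
Residual = 43.97 - 38.0784
Residual = 5.8916

Sign check: y > ŷ, so the point is above the line and the fit underestimates here.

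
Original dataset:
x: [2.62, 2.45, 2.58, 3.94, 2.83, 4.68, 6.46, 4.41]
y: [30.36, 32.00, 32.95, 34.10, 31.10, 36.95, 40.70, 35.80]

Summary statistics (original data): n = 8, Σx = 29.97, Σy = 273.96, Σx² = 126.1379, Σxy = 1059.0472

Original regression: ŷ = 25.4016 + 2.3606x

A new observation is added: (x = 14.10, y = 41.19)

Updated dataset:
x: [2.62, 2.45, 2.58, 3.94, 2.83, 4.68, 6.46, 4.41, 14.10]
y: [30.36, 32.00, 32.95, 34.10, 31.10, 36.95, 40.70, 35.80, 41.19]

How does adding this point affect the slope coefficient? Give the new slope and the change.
Adding the point moves β₁ from 2.3606 to 0.8854, i.e. it decreases by 1.4752 (-62.5%).

The new point has HIGH LEVERAGE: x = 14.10 is far from the original mean x̄ = 29.97/8 ≈ 3.75 (original range [2.45, 6.46]).

Step 1: Update the sums with the new point (n goes from 8 to 9)
Σx  = 29.97 + 14.10 = 44.07
Σy  = 273.96 + 41.19 = 315.15
Σx² = 126.1379 + 14.10² = 126.1379 + 198.8100 = 324.9479
Σxy = 1059.0472 + 14.10×41.19 = 1059.0472 + 580.7790 = 1639.8262

Step 2: Recompute the slope with b₁ = (nΣxy − ΣxΣy) / (nΣx² − (Σx)²)
Numerator   = 9×1639.8262 − 44.07×315.15 = 14758.4358 − 13888.6605 = 869.7753
Denominator = 9×324.9479 − 44.07² = 2924.5311 − 1942.1649 = 982.3662
b₁(new) = 869.7753 / 982.3662 = 0.8854

(Same formula on the original sums: (8×1059.0472 − 29.97×273.96) / (8×126.1379 − 29.97²) = 261.7964 / 110.9023 = 2.3606, matching the given fit.)

Step 3: Change in slope
Δβ₁ = 0.8854 − 2.3606 = -1.4752
Relative change = -1.4752 / 2.3606 × 100% = -62.5%
→ the slope decreases when the point is added.

A high-leverage point only changes the slope if it is off the original line; here y = 41.19 is below the original trend, so the slope decreases.
In practice: examine leverage (hᵢ) and Cook's distance rather than deleting it automatically; check such a point for data-entry or measurement error.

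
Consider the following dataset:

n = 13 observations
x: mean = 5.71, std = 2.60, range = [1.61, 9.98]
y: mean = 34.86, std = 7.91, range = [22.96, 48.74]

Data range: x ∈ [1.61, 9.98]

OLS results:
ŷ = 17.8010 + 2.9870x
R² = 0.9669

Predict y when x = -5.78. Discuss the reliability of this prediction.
ŷ = 0.5361, but this is extrapolation (below the data range [1.61, 9.98]) and may be unreliable.

Prediction calculation:
ŷ = 17.8010 + 2.9870 × (-5.78)
ŷ = 0.5361

Reliability:
- Data range: x ∈ [1.61, 9.98]
- Prediction point: x = -5.78 is 7.39 units below the observed range → this is EXTRAPOLATION, not interpolation

Why that matters here:
- There are no observations near this x to validate the fitted line there
- Real relationships often flatten, saturate, or turn nonlinear at extremes
- The linear relationship may not hold outside the observed range

The R² = 0.9669 only validates the fit within [1.61, 9.98]; treat ŷ = 0.5361 with caution.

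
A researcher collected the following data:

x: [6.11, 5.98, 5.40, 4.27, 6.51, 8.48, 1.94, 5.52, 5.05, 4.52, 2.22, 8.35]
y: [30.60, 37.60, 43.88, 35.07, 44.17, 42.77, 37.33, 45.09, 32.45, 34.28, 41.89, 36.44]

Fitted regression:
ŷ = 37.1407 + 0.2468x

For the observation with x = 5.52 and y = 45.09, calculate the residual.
Residual = 6.5870

The residual is the difference between the actual value and the predicted value:

Residual = y - ŷ

Step 1: Calculate predicted value
ŷ = 37.1407 + 0.2468 × 5.52
ŷ = 38.5030

Step 2: Calculate residual
Residual = 45.09 - 38.5030
Residual = 6.5870

The residual is positive, so the observed y = 45.09 sits above the regression line (the line underestimates it by 6.5870).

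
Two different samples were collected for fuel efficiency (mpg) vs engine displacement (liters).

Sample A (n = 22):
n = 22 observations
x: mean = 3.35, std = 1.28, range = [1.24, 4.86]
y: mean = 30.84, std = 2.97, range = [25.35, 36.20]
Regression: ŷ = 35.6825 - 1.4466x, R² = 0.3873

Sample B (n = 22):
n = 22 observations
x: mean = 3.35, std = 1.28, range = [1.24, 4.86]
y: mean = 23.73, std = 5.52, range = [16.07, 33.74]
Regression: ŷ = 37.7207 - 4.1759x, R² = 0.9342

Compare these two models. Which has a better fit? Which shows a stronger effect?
Model B has the better fit (R² = 0.9342 vs 0.3873). Model B shows the stronger effect (|β₁| = 4.1759 vs 1.4466).

Model Comparison:

Which explains more variance? (R²)
- Model A: R² = 0.3873 → 38.73% of variance in fuel efficiency explained
- Model B: R² = 0.9342 → 93.42% of variance in fuel efficiency explained
- 0.9342 > 0.3873 → Model B has the better fit

Effect size (slope magnitude):
- Model A: β₁ = -1.4466 → predicted fuel efficiency falls 1.4466 mpg per additional liter of engine displacement
- Model B: β₁ = -4.1759 → predicted fuel efficiency falls 4.1759 mpg per additional liter of engine displacement
- |-1.4466| < |-4.1759| → Model B shows the stronger marginal effect

Notes:
- A better fit (higher R²) doesn't necessarily mean a more important relationship.
- A steeper slope doesn't make a better model if the scatter around the line is large.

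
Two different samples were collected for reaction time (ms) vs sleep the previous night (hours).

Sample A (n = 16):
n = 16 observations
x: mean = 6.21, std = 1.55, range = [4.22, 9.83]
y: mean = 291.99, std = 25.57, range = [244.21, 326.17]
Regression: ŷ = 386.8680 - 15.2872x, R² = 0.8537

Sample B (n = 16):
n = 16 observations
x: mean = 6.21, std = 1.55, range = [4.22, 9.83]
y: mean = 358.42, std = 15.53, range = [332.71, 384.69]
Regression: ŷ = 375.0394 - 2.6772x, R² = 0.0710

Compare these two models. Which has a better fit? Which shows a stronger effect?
Model A has the better fit (R² = 0.8537 vs 0.0710). Model A shows the stronger effect (|β₁| = 15.2872 vs 2.6772).

Model Comparison:

Goodness of fit (R²):
- Model A: R² = 0.8537 → 85.37% of variance in reaction time explained
- Model B: R² = 0.0710 → 7.10% of variance in reaction time explained
- 0.8537 > 0.0710 → Model A has the better fit

Strength of effect — compare |β₁|:
- Model A: β₁ = -15.2872 → predicted reaction time falls 15.2872 ms per additional hour of sleep
- Model B: β₁ = -2.6772 → predicted reaction time falls 2.6772 ms per additional hour of sleep
- |-15.2872| > |-2.6772| → Model A shows the stronger marginal effect

Note: A better fit (higher R²) doesn't necessarily mean a more important relationship.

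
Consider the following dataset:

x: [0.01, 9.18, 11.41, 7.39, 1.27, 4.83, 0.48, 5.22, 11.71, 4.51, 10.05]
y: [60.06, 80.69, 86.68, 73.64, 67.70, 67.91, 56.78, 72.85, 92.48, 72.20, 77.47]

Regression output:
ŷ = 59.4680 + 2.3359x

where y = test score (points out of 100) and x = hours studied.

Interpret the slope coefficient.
An increase of one hour in study time is associated with a 2.3359 points increase in predicted test score.

The slope coefficient β₁ = 2.3359 represents the marginal effect of study time on test score.

Interpretation:
- Study time up by 1 hour → predicted test score increases by 2.3359 points
- This is a linear approximation: the same per-unit change is assumed across the whole observed x range

The intercept β₀ = 59.4680 is the predicted test score when study time = 0.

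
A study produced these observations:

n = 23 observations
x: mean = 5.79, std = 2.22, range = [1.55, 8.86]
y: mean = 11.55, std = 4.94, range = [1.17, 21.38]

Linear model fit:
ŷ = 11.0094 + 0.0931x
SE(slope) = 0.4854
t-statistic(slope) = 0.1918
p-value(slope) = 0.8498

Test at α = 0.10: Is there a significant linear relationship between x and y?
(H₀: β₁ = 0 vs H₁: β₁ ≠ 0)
Fail to reject H₀: p-value = 0.8498 ≥ α = 0.10. The linear relationship is not significant at the 10% level.

Hypothesis test for the slope coefficient:

H₀: β₁ = 0 (no linear relationship)
H₁: β₁ ≠ 0 (linear relationship exists)

Test statistic: t = β̂₁ / SE(β̂₁) = 0.0931 / 0.4854 = 0.1918

p = 0.8498: how often a slope estimate this far from 0 (in SE units) would arise by chance if β₁ were truly 0.

Decision rule: reject H₀ if p-value < α.
p-value = 0.8498 ≥ α = 0.10 → fail to reject H₀.

Conclusion: the linear association between x and y is not significant at the 10% level.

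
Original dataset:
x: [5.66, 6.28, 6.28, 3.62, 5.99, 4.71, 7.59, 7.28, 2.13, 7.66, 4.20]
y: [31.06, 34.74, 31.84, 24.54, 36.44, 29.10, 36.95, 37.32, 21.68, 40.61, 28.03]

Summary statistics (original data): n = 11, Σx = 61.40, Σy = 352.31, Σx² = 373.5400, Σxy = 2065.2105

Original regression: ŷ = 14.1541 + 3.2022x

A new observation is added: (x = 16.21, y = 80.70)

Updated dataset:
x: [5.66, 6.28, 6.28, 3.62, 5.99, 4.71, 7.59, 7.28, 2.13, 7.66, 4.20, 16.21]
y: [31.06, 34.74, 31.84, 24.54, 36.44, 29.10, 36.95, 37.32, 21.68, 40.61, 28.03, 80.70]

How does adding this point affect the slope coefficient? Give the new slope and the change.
New slope β₁ = 4.2636 versus 3.2022 before: a change of +1.0614 (+33.1%).

The new point has HIGH LEVERAGE: x = 16.21 is far from the original mean x̄ = 61.40/11 ≈ 5.58 (original range [2.13, 7.66]).

Step 1: Update the sums with the new point (n goes from 11 to 12)
Σx  = 61.40 + 16.21 = 77.61
Σy  = 352.31 + 80.70 = 433.01
Σx² = 373.5400 + 16.21² = 373.5400 + 262.7641 = 636.3041
Σxy = 2065.2105 + 16.21×80.70 = 2065.2105 + 1308.1470 = 3373.3575

Step 2: Recompute the slope with b₁ = (nΣxy − ΣxΣy) / (nΣx² − (Σx)²)
Numerator   = 12×3373.3575 − 77.61×433.01 = 40480.2900 − 33605.9061 = 6874.3839
Denominator = 12×636.3041 − 77.61² = 7635.6492 − 6023.3121 = 1612.3371
b₁(new) = 6874.3839 / 1612.3371 = 4.2636

(Same formula on the original sums: (11×2065.2105 − 61.40×352.31) / (11×373.5400 − 61.40²) = 1085.4815 / 338.9800 = 3.2022, matching the given fit.)

Step 3: Change in slope
Δβ₁ = 4.2636 − 3.2022 = +1.0614
Relative change = +1.0614 / 3.2022 × 100% = +33.1%
→ the slope increases when the point is added.

Because the point sits above the extension of the original line at a high-leverage x, it tilts the fit up.
In practice: check such a point for data-entry or measurement error; examine leverage (hᵢ) and Cook's distance rather than deleting it automatically.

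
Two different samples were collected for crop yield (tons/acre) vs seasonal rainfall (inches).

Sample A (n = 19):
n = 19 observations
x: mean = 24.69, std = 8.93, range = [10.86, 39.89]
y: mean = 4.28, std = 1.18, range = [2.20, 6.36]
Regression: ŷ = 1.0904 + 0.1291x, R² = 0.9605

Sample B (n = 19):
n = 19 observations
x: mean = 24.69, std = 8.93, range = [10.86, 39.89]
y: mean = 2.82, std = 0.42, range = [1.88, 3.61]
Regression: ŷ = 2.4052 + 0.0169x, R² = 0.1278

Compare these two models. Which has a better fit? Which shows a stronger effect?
Model A has the better fit (R² = 0.9605 vs 0.1278). Model A shows the stronger effect (|β₁| = 0.1291 vs 0.0169).

Model Comparison:

Which explains more variance? (R²)
- Model A: R² = 0.9605 → 96.05% of variance in crop yield explained
- Model B: R² = 0.1278 → 12.78% of variance in crop yield explained
- 0.9605 > 0.1278 → Model A has the better fit

Which has the larger per-inch effect? (|β₁|)
- Model A: β₁ = 0.1291 → predicted crop yield rises 0.1291 tons/acre per additional inch of rainfall
- Model B: β₁ = 0.0169 → predicted crop yield rises 0.0169 tons/acre per additional inch of rainfall
- |0.1291| > |0.0169| → Model A shows the stronger marginal effect

Notes:
- R² measures how tightly points cluster around the line; β₁ measures how steep the line is — they answer different questions.
- A steeper slope doesn't make a better model if the scatter around the line is large.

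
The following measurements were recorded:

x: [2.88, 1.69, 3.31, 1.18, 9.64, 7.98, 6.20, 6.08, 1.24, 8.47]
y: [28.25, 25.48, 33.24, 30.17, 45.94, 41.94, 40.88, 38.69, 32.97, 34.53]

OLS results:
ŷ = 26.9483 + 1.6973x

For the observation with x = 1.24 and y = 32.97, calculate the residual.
Residual = 3.9170

The residual is the difference between the actual value and the predicted value:

Residual = y - ŷ

Step 1: Calculate predicted value
ŷ = 26.9483 + 1.6973 × 1.24
ŷ = 29.0530

Step 2: Calculate residual
Residual = 32.97 - 29.0530
Residual = 3.9170

Sign check: y > ŷ, so the point is above the line and the fit underestimates here.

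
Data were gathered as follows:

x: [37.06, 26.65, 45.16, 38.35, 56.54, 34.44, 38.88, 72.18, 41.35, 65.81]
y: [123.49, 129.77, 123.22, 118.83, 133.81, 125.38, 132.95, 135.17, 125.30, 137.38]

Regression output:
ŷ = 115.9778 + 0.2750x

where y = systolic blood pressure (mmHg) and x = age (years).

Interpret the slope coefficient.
On average, blood pressure is about 0.2750 mmHg higher for every extra year of age.

β₁ = 0.2750 is the change in predicted blood pressure (mmHg) per additional year of age.

Interpretation:
- Age up by 1 year → predicted blood pressure increases by 0.2750 mmHg
- The effect is assumed constant over the observed range of x (linearity)
- The sign (+) gives the direction; the magnitude 0.2750 gives the size of the effect per year

The intercept β₀ = 115.9778 is the predicted blood pressure when age = 0; since the smallest observed x is 26.65, this is an extrapolation and mainly anchors the line.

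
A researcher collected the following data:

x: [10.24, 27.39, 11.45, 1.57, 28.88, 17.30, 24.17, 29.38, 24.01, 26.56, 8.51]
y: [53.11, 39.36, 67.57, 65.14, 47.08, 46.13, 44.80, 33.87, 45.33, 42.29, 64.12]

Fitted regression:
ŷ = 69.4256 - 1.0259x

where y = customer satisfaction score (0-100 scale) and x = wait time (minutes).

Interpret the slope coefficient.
For each additional minute of wait time, predicted satisfaction score decreases by approximately 1.0259 points.

The slope coefficient β₁ = -1.0259 represents the marginal effect of wait time on satisfaction score.

Interpretation:
- Wait time up by 1 minute → predicted satisfaction score decreases by 1.0259 points
- This is a linear approximation: the same per-unit change is assumed across the whole observed x range
- The sign (−) gives the direction; the magnitude 1.0259 gives the size of the effect per minute

The intercept β₀ = 69.4256 is the predicted satisfaction score when wait time = 0; since the smallest observed x is 1.57, this is an extrapolation and mainly anchors the line.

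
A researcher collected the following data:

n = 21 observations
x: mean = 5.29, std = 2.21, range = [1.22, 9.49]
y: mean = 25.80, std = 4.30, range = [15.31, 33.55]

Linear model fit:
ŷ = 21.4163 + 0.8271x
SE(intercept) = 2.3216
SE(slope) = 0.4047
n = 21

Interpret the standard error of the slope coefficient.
SE(slope) = 0.4047 measures the uncertainty in the estimated slope. The coefficient is estimated with moderate precision (SE/|β̂₁| = 48.9%).

SE(β̂₁) = 0.4047 says: if we drew many samples of n = 21 from the same population and refit each time, the fitted slopes would scatter with a standard deviation of roughly 0.4047 around the true β₁.

Relative precision:
- SE / |β̂₁| = 0.4047 / 0.8271 = 48.9%
- Rule of thumb (under 20%: precise; 20% to under 50%: moderately precise; 50% or more: imprecise) → moderately precise

Rough 95% range (±2 SE): 0.8271 ± 0.8094 → (0.0177, 1.6365).

What drives SE(β̂₁): more residual scatter → larger SE; wider spread of x values → smaller SE.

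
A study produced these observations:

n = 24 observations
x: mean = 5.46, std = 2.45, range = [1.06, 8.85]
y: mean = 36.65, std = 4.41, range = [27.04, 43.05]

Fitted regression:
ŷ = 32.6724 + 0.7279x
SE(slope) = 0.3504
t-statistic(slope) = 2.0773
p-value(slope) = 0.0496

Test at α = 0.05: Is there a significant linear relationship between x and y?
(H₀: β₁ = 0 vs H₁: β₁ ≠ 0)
Since p-value = 0.0496 < α = 0.05, reject H₀ — the slope is significantly different from 0.

Hypothesis test for the slope coefficient:

H₀: β₁ = 0 (no linear relationship)
H₁: β₁ ≠ 0 (linear relationship exists)

Test statistic: t = β̂₁ / SE(β̂₁) = 0.7279 / 0.3504 = 2.0773

p = 0.0496: how often a slope estimate this far from 0 (in SE units) would arise by chance if β₁ were truly 0.

Decision rule: reject H₀ if p-value < α.
p-value = 0.0496 < α = 0.05 → reject H₀.

At α = 0.05 the data do provide convincing evidence of a nonzero slope.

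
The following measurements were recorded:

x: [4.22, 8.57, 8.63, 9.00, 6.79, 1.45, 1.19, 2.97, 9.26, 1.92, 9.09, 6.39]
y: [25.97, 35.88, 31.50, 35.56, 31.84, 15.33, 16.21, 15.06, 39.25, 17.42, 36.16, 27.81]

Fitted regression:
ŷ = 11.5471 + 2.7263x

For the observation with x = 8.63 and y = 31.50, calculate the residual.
Residual = -3.5751

The residual is the difference between the actual value and the predicted value:

Residual = y - ŷ

Step 1: Calculate predicted value
ŷ = 11.5471 + 2.7263 × 8.63
ŷ = 35.0751

Step 2: Calculate residual
Residual = 31.50 - 35.0751
Residual = -3.5751

Interpretation: the model overestimates the actual value by 3.5751 at this point (negative residual → observation lies below the fitted line).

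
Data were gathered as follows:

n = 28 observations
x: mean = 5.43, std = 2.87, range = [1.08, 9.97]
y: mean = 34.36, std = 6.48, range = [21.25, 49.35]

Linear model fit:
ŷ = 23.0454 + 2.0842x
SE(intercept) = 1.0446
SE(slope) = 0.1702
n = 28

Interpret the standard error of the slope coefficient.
SE(slope) = 0.1702 measures the uncertainty in the estimated slope. The coefficient is estimated precisely (SE/|β̂₁| = 8.2%).

What SE measures:
- The standard error quantifies the sampling variability of the coefficient estimate
- It is the estimated standard deviation of β̂₁ across hypothetical repeated samples of the same size
- Smaller SE → more precise estimate

Relative precision:
- SE / |β̂₁| = 0.1702 / 2.0842 = 8.2%
- Rule of thumb (under 20%: precise; 20% to under 50%: moderately precise; 50% or more: imprecise) → precise

Link to interval estimation: a confidence interval for β₁ is β̂₁ ± t* × 0.1702, so SE sets the half-width per unit of t*.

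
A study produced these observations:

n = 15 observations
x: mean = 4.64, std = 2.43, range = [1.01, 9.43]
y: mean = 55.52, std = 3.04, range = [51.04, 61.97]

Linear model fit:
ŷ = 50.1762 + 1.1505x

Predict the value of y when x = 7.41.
ŷ = 58.7014

To predict y for x = 7.41, substitute into the regression equation:

ŷ = 50.1762 + 1.1505 × 7.41
ŷ = 50.1762 + 8.5252
ŷ = 58.7014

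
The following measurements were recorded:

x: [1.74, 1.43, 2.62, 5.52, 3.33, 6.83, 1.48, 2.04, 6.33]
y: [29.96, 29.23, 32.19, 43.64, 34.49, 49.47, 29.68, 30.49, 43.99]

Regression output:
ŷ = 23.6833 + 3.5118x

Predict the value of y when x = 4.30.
ŷ = 38.7840

Plug x = 4.30 into the fitted line:

ŷ = 23.6833 + 3.5118 × 4.30
ŷ = 23.6833 + 15.1007
ŷ = 38.7840

This is the fitted mean response at that x — an individual observation would come with a wider prediction interval.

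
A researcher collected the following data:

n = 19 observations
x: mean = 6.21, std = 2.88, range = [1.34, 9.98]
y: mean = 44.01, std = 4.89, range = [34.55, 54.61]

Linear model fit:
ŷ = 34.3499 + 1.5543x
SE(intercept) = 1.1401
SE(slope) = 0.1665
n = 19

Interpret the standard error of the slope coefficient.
SE(slope) = 0.1665 measures the uncertainty in the estimated slope. The coefficient is estimated precisely (SE/|β̂₁| = 10.7%).

What SE measures:
- The standard error quantifies the sampling variability of the coefficient estimate
- It is the estimated standard deviation of β̂₁ across hypothetical repeated samples of the same size
- Smaller SE → more precise estimate

Relative precision:
- SE / |β̂₁| = 0.1665 / 1.5543 = 10.7%
- Rule of thumb (under 20%: precise; 20% to under 50%: moderately precise; 50% or more: imprecise) → precise

Link to the t-test: t = β̂₁ / SE(β̂₁) = 1.5543 / 0.1665 = 9.3351, the statistic for H₀: β₁ = 0.

What drives SE(β̂₁): larger n (here n = 19) → smaller SE.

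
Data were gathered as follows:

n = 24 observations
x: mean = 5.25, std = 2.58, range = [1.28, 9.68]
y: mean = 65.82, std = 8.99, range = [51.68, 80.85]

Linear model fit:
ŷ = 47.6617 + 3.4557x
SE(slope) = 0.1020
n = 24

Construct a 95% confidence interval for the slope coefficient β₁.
The 95% CI for β₁ is (3.2442, 3.6672)

Confidence interval for the slope:

The 95% CI for β₁ is: β̂₁ ± t*(α/2, n-2) × SE(β̂₁)

Step 1: Find critical t-value
- Confidence level = 0.95
- Degrees of freedom = n - 2 = 24 - 2 = 22
- t*(α/2, 22) = 2.0739

Step 2: Calculate margin of error
Margin = 2.0739 × 0.1020 = 0.2115

Step 3: Construct interval
CI = 3.4557 ± 0.2115
CI = (3.2442, 3.6672)

Interpretation: We are 95% confident that the true slope β₁ lies between 3.2442 and 3.6672.
Since 0 is outside the interval, a two-sided test at α = 0.05 would reject H₀: β₁ = 0.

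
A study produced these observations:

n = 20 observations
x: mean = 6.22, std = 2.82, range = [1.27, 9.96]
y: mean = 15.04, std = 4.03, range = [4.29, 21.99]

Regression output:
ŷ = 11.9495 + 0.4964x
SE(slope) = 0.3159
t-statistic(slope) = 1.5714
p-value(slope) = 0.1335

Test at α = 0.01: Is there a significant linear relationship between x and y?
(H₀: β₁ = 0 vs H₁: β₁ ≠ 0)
Fail to reject H₀: p-value = 0.1335 ≥ α = 0.01. The linear relationship is not significant at the 1% level.

Hypothesis test for the slope coefficient:

H₀: β₁ = 0 (no linear relationship)
H₁: β₁ ≠ 0 (linear relationship exists)

Test statistic: t = β̂₁ / SE(β̂₁) = 0.4964 / 0.3159 = 1.5714

The p-value (0.1335) is the probability, under H₀, of a t-statistic at least as extreme as |t| = 1.5714 (two-sided, df = n − 2 = 18).

Decision rule: reject H₀ if p-value < α.
p-value = 0.1335 ≥ α = 0.01 → fail to reject H₀.

Conclusion: the linear association between x and y is not significant at the 1% level.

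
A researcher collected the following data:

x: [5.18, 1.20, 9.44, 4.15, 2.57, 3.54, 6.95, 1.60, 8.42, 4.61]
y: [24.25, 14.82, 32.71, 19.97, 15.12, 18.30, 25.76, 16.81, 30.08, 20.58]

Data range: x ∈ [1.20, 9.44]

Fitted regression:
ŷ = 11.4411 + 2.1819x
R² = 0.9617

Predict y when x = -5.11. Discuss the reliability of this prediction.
ŷ = 0.2916 (extrapolation — x = -5.11 lies outside [1.20, 9.44], so reliability is low).

Prediction calculation:
ŷ = 11.4411 + 2.1819 × (-5.11)
ŷ = 0.2916

Reliability:
- Data range: x ∈ [1.20, 9.44]
- Prediction point: x = -5.11 is 6.31 units below the observed range → this is EXTRAPOLATION, not interpolation

Why that matters here:
- There are no observations near this x to validate the fitted line there
- The standard error of prediction grows with (x − x̄)², and x = -5.11 is far from x̄ = 4.77

Report the number if required, but flag clearly that it is an extrapolation.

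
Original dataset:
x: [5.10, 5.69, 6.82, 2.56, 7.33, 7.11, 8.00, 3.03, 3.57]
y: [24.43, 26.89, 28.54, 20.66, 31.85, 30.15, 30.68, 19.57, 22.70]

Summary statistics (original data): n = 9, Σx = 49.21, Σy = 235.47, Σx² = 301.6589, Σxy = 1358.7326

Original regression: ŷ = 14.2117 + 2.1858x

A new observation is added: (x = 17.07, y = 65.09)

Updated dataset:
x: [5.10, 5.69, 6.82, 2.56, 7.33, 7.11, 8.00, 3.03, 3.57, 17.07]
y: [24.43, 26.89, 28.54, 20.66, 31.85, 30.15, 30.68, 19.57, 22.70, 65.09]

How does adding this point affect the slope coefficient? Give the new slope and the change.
New slope β₁ = 3.1072 versus 2.1858 before: a change of +0.9214 (+42.2%).

x = 17.07 lies well outside the original x-range [2.56, 8.00] (x̄ ≈ 5.47), so this observation has high leverage and can move the slope substantially.

Step 1: Update the sums with the new point (n goes from 9 to 10)
Σx  = 49.21 + 17.07 = 66.28
Σy  = 235.47 + 65.09 = 300.56
Σx² = 301.6589 + 17.07² = 301.6589 + 291.3849 = 593.0438
Σxy = 1358.7326 + 17.07×65.09 = 1358.7326 + 1111.0863 = 2469.8189

Step 2: Recompute the slope with b₁ = (nΣxy − ΣxΣy) / (nΣx² − (Σx)²)
Numerator   = 10×2469.8189 − 66.28×300.56 = 24698.1890 − 19921.1168 = 4777.0722
Denominator = 10×593.0438 − 66.28² = 5930.4380 − 4393.0384 = 1537.3996
b₁(new) = 4777.0722 / 1537.3996 = 3.1072

(Same formula on the original sums: (9×1358.7326 − 49.21×235.47) / (9×301.6589 − 49.21²) = 641.1147 / 293.3060 = 2.1858, matching the given fit.)

Step 3: Change in slope
Δβ₁ = 3.1072 − 2.1858 = +0.9214
Relative change = +0.9214 / 2.1858 × 100% = +42.2%
→ the slope increases when the point is added.

A high-leverage point only changes the slope if it is off the original line; here y = 65.09 is above the original trend, so the slope increases.
In practice: refit with and without it and report both if conclusions differ.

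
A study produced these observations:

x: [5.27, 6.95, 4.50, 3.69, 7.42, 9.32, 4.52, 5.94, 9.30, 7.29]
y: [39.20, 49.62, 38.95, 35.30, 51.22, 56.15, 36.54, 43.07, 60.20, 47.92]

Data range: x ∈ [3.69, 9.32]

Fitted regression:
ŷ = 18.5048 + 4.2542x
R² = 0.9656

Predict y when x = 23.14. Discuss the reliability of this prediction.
The equation gives ŷ = 116.9470; however x = 23.14 is 13.82 units above the observed range, so this extrapolated value should not be trusted.

Prediction calculation:
ŷ = 18.5048 + 4.2542 × 23.14
ŷ = 116.9470

Reliability:
- Data range: x ∈ [3.69, 9.32]
- Prediction point: x = 23.14 is 13.82 units above the observed range → this is EXTRAPOLATION, not interpolation

Why that matters here:
- The standard error of prediction grows with (x − x̄)², and x = 23.14 is far from x̄ = 6.42
- Real relationships often flatten, saturate, or turn nonlinear at extremes

A defensible statement: 'if the linear trend continued to x = 23.14, y would be about 116.9470' — the premise is untested.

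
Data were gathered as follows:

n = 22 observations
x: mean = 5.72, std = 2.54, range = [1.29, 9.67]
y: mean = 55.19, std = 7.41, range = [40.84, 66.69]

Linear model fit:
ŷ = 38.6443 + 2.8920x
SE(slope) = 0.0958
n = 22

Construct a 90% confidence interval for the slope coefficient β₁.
The 90% CI for β₁ is (2.7268, 3.0572)

Confidence interval for the slope:

The 90% CI for β₁ is: β̂₁ ± t*(α/2, n-2) × SE(β̂₁)

Step 1: Find critical t-value
- Confidence level = 0.9
- Degrees of freedom = n - 2 = 22 - 2 = 20
- t*(α/2, 20) = 1.7247

Step 2: Calculate margin of error
Margin = 1.7247 × 0.0958 = 0.1652

Step 3: Construct interval
CI = 2.8920 ± 0.1652
CI = (2.7268, 3.0572)

Interpretation: each one-unit increase in x is associated with a change in mean y of between 2.7268 and 3.0572, with 90% confidence.
The interval does not include 0, suggesting a significant linear relationship.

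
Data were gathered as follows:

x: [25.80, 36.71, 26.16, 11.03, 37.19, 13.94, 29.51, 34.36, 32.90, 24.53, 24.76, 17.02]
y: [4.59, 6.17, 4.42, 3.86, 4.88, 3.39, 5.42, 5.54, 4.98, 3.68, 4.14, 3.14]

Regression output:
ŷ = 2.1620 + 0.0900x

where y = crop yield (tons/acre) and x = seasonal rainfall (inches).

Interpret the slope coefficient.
For each additional inch of rainfall, predicted crop yield increases by approximately 0.0900 tons/acre.

The slope coefficient β₁ = 0.0900 represents the marginal effect of rainfall on crop yield.

Interpretation:
- Rainfall up by 1 inch → predicted crop yield increases by 0.0900 tons/acre
- The effect is assumed constant over the observed range of x (linearity)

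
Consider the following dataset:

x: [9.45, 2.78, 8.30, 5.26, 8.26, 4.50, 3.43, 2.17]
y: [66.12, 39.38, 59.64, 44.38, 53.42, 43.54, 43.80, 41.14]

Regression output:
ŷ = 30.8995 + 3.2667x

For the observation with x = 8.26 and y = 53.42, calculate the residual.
Residual = -4.4624

The residual is the difference between the actual value and the predicted value:

Residual = y - ŷ

Step 1: Calculate predicted value
ŷ = 30.8995 + 3.2667 × 8.26
ŷ = 57.8824

Step 2: Calculate residual
Residual = 53.42 - 57.8824
Residual = -4.4624

Interpretation: the model overestimates the actual value by 4.4624 at this point (negative residual → observation lies below the fitted line).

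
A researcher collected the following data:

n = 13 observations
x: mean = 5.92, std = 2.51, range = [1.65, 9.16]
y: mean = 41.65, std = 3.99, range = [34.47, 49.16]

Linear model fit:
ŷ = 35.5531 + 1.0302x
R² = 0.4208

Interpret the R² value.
About 42.08% of the variability in y is accounted for by the regression on x (R² = 0.4208) — a moderate linear fit.

R² (coefficient of determination) measures the proportion of variance in y explained by the regression model.

Here R² = 0.4208:
- Explained: 42.08% of the variation in y
- Unexplained (residual): 100% − 42.08% = 57.92%
- Rule of thumb (below 0.3 weak; 0.3 to below 0.7 moderate; 0.7 and above strong) → moderate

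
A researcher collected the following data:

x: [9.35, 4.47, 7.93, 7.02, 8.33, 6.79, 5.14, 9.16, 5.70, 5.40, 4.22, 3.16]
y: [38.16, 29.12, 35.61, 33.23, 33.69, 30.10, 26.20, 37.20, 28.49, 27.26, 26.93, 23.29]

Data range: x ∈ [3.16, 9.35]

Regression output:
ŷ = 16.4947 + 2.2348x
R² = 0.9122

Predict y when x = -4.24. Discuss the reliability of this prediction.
ŷ = 7.0191, but this is extrapolation (below the data range [3.16, 9.35]) and may be unreliable.

Prediction calculation:
ŷ = 16.4947 + 2.2348 × (-4.24)
ŷ = 7.0191

Reliability:
- Data range: x ∈ [3.16, 9.35]
- Prediction point: x = -4.24 is 7.40 units below the observed range → this is EXTRAPOLATION, not interpolation

Why that matters here:
- The linear relationship may not hold outside the observed range
- There are no observations near this x to validate the fitted line there
- R² describes fit only over the sampled x values; it says nothing about behaviour beyond them

Report the number if required, but flag clearly that it is an extrapolation.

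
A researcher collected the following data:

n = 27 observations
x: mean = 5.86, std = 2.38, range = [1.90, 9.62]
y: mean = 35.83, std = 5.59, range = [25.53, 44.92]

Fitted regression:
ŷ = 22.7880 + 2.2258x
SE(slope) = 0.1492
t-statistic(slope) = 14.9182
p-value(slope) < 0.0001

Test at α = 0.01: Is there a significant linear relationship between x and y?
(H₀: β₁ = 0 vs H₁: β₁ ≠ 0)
Reject H₀: p-value < 0.0001 < α = 0.01. The linear relationship is significant at the 1% level.

Hypothesis test for the slope coefficient:

H₀: β₁ = 0 (no linear relationship)
H₁: β₁ ≠ 0 (linear relationship exists)

Test statistic: t = β̂₁ / SE(β̂₁) = 2.2258 / 0.1492 = 14.9182

The p-value (<0.0001) is the probability, under H₀, of a t-statistic at least as extreme as |t| = 14.9182 (two-sided, df = n − 2 = 25).

Decision rule: reject H₀ if p-value < α.
p-value < 0.0001 < α = 0.01 → reject H₀.

There is sufficient evidence at the 1% significance level to conclude that a linear relationship exists between x and y.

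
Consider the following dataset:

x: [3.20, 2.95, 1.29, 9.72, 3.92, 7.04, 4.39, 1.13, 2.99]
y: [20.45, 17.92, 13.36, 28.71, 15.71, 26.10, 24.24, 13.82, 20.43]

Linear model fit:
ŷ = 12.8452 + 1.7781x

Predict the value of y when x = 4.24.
ŷ = 20.3843

To predict y for x = 4.24, substitute into the regression equation:

ŷ = 12.8452 + 1.7781 × 4.24
ŷ = 12.8452 + 7.5391
ŷ = 20.3843

This is a point prediction; actual observations scatter around it by roughly the residual standard deviation.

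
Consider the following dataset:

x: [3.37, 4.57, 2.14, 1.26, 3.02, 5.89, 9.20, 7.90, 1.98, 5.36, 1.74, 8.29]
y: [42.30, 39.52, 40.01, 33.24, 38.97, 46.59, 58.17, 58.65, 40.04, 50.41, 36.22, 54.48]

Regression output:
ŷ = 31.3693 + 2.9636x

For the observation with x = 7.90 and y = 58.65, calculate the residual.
Residual = 3.8683

The residual is the difference between the actual value and the predicted value:

Residual = y - ŷ

Step 1: Calculate predicted value
ŷ = 31.3693 + 2.9636 × 7.90
ŷ = 54.7817

Step 2: Calculate residual
Residual = 58.65 - 54.7817
Residual = 3.8683

Sign check: y > ŷ, so the point is above the line and the fit underestimates here.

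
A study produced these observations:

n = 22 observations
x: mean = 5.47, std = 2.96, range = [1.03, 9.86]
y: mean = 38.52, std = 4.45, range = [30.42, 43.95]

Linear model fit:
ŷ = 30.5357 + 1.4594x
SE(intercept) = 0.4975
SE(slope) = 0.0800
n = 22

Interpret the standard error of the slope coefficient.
SE(slope) = 0.0800 measures the uncertainty in the estimated slope. The coefficient is estimated precisely (SE/|β̂₁| = 5.5%).

What SE measures:
- The standard error quantifies the sampling variability of the coefficient estimate
- It is the estimated standard deviation of β̂₁ across hypothetical repeated samples of the same size
- Smaller SE → more precise estimate

Relative precision:
- SE / |β̂₁| = 0.0800 / 1.4594 = 5.5%
- Rule of thumb (under 20%: precise; 20% to under 50%: moderately precise; 50% or more: imprecise) → precise

Link to the t-test: t = β̂₁ / SE(β̂₁) = 1.4594 / 0.0800 = 18.2425, the statistic for H₀: β₁ = 0.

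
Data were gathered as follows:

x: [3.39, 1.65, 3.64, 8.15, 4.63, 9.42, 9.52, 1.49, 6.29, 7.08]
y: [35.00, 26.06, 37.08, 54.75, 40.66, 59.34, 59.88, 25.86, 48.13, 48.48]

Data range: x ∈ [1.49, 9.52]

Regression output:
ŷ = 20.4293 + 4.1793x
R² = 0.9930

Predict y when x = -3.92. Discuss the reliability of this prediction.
ŷ = 4.0464 (extrapolation — x = -3.92 lies outside [1.49, 9.52], so reliability is low).

Prediction calculation:
ŷ = 20.4293 + 4.1793 × (-3.92)
ŷ = 4.0464

Reliability:
- Data range: x ∈ [1.49, 9.52]
- Prediction point: x = -3.92 is 5.41 units below the observed range → this is EXTRAPOLATION, not interpolation

Why that matters here:
- Real relationships often flatten, saturate, or turn nonlinear at extremes
- R² describes fit only over the sampled x values; it says nothing about behaviour beyond them

A defensible statement: 'if the linear trend continued to x = -3.92, y would be about 4.0464' — the premise is untested.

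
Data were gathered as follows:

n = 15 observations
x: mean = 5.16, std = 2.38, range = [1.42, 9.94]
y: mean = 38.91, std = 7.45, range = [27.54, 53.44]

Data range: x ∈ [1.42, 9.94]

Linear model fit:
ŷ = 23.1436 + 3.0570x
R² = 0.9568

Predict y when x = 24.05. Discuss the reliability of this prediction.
The equation gives ŷ = 96.6645; however x = 24.05 is 14.11 units above the observed range, so this extrapolated value should not be trusted.

Prediction calculation:
ŷ = 23.1436 + 3.0570 × 24.05
ŷ = 96.6645

Reliability:
- Data range: x ∈ [1.42, 9.94]
- Prediction point: x = 24.05 is 14.11 units above the observed range → this is EXTRAPOLATION, not interpolation

Why that matters here:
- R² describes fit only over the sampled x values; it says nothing about behaviour beyond them
- Real relationships often flatten, saturate, or turn nonlinear at extremes
- The standard error of prediction grows with (x − x̄)², and x = 24.05 is far from x̄ = 5.16

The R² = 0.9568 only validates the fit within [1.42, 9.94]; treat ŷ = 96.6645 with caution.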